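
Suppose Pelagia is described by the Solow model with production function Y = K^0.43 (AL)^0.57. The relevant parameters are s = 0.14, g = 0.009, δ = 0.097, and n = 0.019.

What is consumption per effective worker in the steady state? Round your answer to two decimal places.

c* ≈ 0.94

In steady state, investment equals break-even investment: s·k^α = (n + g + δ)·k.
Rearranging, k^(1−α) = s / (n + g + δ).
k^0.57 = 0.14 / (0.019 + 0.009 + 0.097) = 0.14 / 0.125 = 1.1200
k* = 1.1200^(1/0.57) ≈ 1.2200
y* = (k*)^α = 1.2200^0.43 ≈ 1.0893
c* = (1 − s)·y* = (1 − 0.14) × 1.0893 ≈ 0.9368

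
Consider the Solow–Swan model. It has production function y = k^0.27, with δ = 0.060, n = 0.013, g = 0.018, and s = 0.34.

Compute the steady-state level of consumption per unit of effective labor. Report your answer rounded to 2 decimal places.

In steady state, investment equals break-even investment: s·k^α = (n + g + δ)·k.
Rearranging, k^(1−α) = s / (n + g + δ).
k^0.73 = 0.34 / (0.013 + 0.018 + 0.060) = 0.34 / 0.091 = 3.7363
k* = 3.7363^(1/0.73) ≈ 6.0837
y* = (k*)^α = 6.0837^0.27 ≈ 1.6283
c* = (1 − s)·y* = (1 − 0.34) × 1.6283 ≈ 1.0747

c* = 1.07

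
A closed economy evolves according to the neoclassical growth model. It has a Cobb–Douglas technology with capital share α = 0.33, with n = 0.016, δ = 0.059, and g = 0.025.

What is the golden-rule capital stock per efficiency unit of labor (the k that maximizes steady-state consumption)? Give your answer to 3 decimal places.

k_gold ≈ 5.942

The golden rule sets f'(k) = n + g + δ, i.e. α·k^(α−1) = n + g + δ.
So k^(1−α) = α / (n + g + δ) = 0.33 / 0.100 = 3.3000.
k_gold = 3.3000^(1/0.67) ≈ 5.9416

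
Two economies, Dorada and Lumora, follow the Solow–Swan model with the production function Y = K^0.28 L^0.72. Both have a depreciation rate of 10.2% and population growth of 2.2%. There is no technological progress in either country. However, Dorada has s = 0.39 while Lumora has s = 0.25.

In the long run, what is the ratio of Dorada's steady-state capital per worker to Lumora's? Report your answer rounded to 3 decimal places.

Steady-state k* = [s/(n + δ)]^(1/(1−α)), so the ratio is [ (s_D/(n + δ)_D) / (s_L/(n + δ)_L) ]^1.3889.
s_D/(n + δ)_D = 0.39/0.124 = 3.1452; s_L/(n + δ)_L = 0.25/0.124 = 2.0161.
Ratio = (3.1452/2.0161)^1.3889 = 1.5600^1.3889 ≈ 1.8545

k*_D / k*_L ≈ 1.855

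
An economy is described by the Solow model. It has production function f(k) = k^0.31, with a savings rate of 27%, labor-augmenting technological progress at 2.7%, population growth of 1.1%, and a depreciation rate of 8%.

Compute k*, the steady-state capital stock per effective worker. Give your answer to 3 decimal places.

k* ≈ 3.319

Steady state requires s·f(k) = (n + g + δ)·k, i.e. s·k^α = (n + g + δ)·k.
Rearranging, k^(1−α) = s / (n + g + δ).
k^0.69 = 0.27 / (0.011 + 0.027 + 0.080) = 0.27 / 0.118 = 2.2881
k* = 2.2881^(1/0.69) ≈ 3.3188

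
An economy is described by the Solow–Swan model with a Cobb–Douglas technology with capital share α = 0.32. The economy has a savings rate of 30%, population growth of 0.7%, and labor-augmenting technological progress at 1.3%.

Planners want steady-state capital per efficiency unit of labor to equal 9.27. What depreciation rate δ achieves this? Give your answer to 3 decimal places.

δ ≈ 0.046

At the steady state, Δk = 0, so s·k^α = (n + g + δ)·k.
So s / (n + g + δ) = (k*)^(1−α) = 9.27^0.68 = 4.5458.
Therefore n + g + δ = s / 4.5458 = 0.30 / 4.5458 = 0.0660, so δ = 0.0660 − 0.020 = 0.0460.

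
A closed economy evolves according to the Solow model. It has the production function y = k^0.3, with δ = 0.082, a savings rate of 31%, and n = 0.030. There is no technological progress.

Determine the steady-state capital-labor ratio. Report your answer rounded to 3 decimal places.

Steady state requires s·f(k) = (n + δ)·k, i.e. s·k^α = (n + δ)·k.
Rearranging, k^(1−α) = s / (n + δ).
k^0.7 = 0.31 / (0.030 + 0.082) = 0.31 / 0.112 = 2.7679
k* = 2.7679^(1/0.7) ≈ 4.2820

k* ≈ 4.282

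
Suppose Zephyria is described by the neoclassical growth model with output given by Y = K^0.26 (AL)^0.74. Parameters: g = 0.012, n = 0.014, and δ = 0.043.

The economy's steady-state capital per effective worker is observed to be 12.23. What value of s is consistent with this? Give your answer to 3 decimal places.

At the steady state, Δk = 0, so s·k^α = (n + g + δ)·k.
So s / (n + g + δ) = (k*)^(1−α) = 12.23^0.74 = 6.3782.
Therefore s = 6.3782 × (n + g + δ) = 6.3782 × 0.069 = 0.4401.

s ≈ 0.440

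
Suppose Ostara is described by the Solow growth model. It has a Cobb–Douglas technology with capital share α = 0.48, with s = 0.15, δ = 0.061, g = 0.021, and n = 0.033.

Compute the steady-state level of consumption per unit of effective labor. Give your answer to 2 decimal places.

At the steady state, Δk = 0, so s·k^α = (n + g + δ)·k.
Dividing both sides by k: k^(1−α) = s / (n + g + δ).
k^0.52 = 0.15 / (0.033 + 0.021 + 0.061) = 0.15 / 0.115 = 1.3043
k* = 1.3043^(1/0.52) ≈ 1.6668
y* = (k*)^α = 1.6668^0.48 ≈ 1.2779
c* = (1 − s)·y* = (1 − 0.15) × 1.2779 ≈ 1.0862

c* = 1.09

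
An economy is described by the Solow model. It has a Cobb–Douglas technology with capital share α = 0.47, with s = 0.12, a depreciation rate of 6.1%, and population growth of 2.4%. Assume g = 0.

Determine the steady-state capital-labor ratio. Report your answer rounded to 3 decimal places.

At the steady state, Δk = 0, so s·k^α = (n + δ)·k.
Rearranging, k^(1−α) = s / (n + δ).
k^0.53 = 0.12 / (0.024 + 0.061) = 0.12 / 0.085 = 1.4118
k* = 1.4118^(1/0.53) ≈ 1.9169

k* ≈ 1.917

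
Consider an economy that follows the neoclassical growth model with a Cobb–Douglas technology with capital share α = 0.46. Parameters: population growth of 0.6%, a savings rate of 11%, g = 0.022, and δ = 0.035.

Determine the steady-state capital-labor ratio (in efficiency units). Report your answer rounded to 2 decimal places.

At the steady state, Δk = 0, so s·k^α = (n + g + δ)·k.
Dividing both sides by k: k^(1−α) = s / (n + g + δ).
k^0.54 = 0.11 / (0.006 + 0.022 + 0.035) = 0.11 / 0.063 = 1.7460
k* = 1.7460^(1/0.54) ≈ 2.8069

k* = 2.81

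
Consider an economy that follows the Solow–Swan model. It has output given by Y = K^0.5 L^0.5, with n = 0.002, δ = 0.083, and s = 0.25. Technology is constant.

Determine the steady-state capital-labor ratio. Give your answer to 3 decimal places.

k* ≈ 8.651

In steady state, investment equals break-even investment: s·k^α = (n + δ)·k.
Dividing both sides by k: k^(1−α) = s / (n + δ).
k^0.5 = 0.25 / (0.002 + 0.083) = 0.25 / 0.085 = 2.9412
k* = 2.9412^(1/0.5) ≈ 8.6507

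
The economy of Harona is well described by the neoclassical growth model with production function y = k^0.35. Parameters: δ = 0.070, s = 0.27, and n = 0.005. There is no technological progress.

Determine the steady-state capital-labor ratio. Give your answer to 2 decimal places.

k* = 7.18

At the steady state, Δk = 0, so s·k^α = (n + δ)·k.
Dividing both sides by k: k^(1−α) = s / (n + δ).
k^0.65 = 0.27 / (0.005 + 0.070) = 0.27 / 0.075 = 3.6000
k* = 3.6000^(1/0.65) ≈ 7.1755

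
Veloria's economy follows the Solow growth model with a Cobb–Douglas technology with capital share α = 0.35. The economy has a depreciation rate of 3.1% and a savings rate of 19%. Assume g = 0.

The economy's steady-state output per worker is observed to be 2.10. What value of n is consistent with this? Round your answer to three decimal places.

n ≈ 0.017

Steady state requires s·f(k) = (n + δ)·k, i.e. s·k^α = (n + δ)·k.
Since y* = [s/(n + δ)]^(α/(1−α)), we have s/(n + δ) = (y*)^((1−α)/α) = 2.10^1.8571 = 3.9664.
Therefore n + δ = s / 3.9664 = 0.19 / 3.9664 = 0.0479, so n = 0.0479 − 0.031 = 0.0169.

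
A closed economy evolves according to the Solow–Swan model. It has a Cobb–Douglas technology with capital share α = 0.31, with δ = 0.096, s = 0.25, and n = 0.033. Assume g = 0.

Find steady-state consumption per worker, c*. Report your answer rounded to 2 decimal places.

At the steady state, Δk = 0, so s·k^α = (n + δ)·k.
Dividing both sides by k: k^(1−α) = s / (n + δ).
k^0.69 = 0.25 / (0.033 + 0.096) = 0.25 / 0.129 = 1.9380
k* = 1.9380^(1/0.69) ≈ 2.6089
y* = (k*)^α = 2.6089^0.31 ≈ 1.3462
c* = (1 − s)·y* = (1 − 0.25) × 1.3462 ≈ 1.0097

c* = 1.01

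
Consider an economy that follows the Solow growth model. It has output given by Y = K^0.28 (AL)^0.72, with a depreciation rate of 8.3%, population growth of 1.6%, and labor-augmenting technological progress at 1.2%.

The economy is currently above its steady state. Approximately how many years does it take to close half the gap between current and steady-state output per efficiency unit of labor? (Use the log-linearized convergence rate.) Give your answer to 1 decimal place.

t_½ ≈ 8.7 years

Near the steady state the convergence rate is λ = (1 − α)(n + g + δ).
λ = (1 − 0.28) × 0.111 = 0.72 × 0.111 = 0.07992
Half-life = ln 2 / λ = 0.6931 / 0.07992 ≈ 8.67 years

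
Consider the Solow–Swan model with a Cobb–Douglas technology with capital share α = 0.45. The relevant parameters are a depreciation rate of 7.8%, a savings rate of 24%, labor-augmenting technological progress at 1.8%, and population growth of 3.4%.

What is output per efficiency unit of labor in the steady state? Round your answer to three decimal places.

In steady state, investment equals break-even investment: s·k^α = (n + g + δ)·k.
Rearranging, k^(1−α) = s / (n + g + δ).
k^0.55 = 0.24 / (0.034 + 0.018 + 0.078) = 0.24 / 0.130 = 1.8462
k* = 1.8462^(1/0.55) ≈ 3.0489
y* = (k*)^α = 3.0489^0.45 ≈ 1.6514

y* = 1.651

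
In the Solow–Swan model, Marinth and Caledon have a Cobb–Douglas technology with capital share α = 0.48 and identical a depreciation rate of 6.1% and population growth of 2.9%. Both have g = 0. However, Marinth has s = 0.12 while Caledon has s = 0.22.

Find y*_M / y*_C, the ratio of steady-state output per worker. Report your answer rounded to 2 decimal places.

y*_M / y*_C ≈ 0.57

Steady-state y* = [s/(n + δ)]^(α/(1−α)), so the ratio is [ (s_M/(n + δ)_M) / (s_C/(n + δ)_C) ]^0.9231.
s_M/(n + δ)_M = 0.12/0.090 = 1.3333; s_C/(n + δ)_C = 0.22/0.090 = 2.4444.
Ratio = (1.3333/2.4444)^0.9231 = 0.5455^0.9231 ≈ 0.5715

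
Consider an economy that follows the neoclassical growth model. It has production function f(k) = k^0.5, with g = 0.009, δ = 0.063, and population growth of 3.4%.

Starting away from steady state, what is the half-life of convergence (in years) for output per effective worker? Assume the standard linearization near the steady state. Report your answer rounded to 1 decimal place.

Near the steady state the convergence rate is λ = (1 − α)(n + g + δ).
λ = (1 − 0.5) × 0.106 = 0.5 × 0.106 = 0.0530
Half-life = ln 2 / λ = 0.6931 / 0.0530 ≈ 13.08 years

half-life ≈ 13.1 years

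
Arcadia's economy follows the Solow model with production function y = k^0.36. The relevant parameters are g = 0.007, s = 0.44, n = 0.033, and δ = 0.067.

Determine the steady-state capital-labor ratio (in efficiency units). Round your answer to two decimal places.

k* ≈ 9.11

Steady state requires s·f(k) = (n + g + δ)·k, i.e. s·k^α = (n + g + δ)·k.
Rearranging, k^(1−α) = s / (n + g + δ).
k^0.64 = 0.44 / (0.033 + 0.007 + 0.067) = 0.44 / 0.107 = 4.1121
k* = 4.1121^(1/0.64) ≈ 9.1091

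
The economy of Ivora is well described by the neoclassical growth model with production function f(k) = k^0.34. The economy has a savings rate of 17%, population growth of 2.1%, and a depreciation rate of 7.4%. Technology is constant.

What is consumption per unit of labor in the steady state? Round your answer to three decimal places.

Steady state requires s·f(k) = (n + δ)·k, i.e. s·k^α = (n + δ)·k.
Dividing both sides by k: k^(1−α) = s / (n + δ).
k^0.66 = 0.17 / (0.021 + 0.074) = 0.17 / 0.095 = 1.7895
k* = 1.7895^(1/0.66) ≈ 2.4151
y* = (k*)^α = 2.4151^0.34 ≈ 1.3496
c* = (1 − s)·y* = (1 − 0.17) × 1.3496 ≈ 1.1202

c* ≈ 1.120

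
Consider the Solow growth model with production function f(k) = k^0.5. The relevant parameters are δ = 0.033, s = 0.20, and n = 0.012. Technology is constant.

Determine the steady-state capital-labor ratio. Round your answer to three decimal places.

k* = 19.753

Steady state requires s·f(k) = (n + δ)·k, i.e. s·k^α = (n + δ)·k.
Rearranging, k^(1−α) = s / (n + δ).
k^0.5 = 0.20 / (0.012 + 0.033) = 0.20 / 0.045 = 4.4444
k* = 4.4444^(1/0.5) ≈ 19.7527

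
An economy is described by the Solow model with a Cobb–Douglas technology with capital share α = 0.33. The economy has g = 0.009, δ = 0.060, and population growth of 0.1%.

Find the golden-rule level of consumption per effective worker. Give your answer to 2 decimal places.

c_gold ≈ 1.44

At the golden rule, f'(k) = n + g + δ, so α·k^(α−1) = n + g + δ and k_gold = (α/(n + g + δ))^(1/(1−α)).
k_gold = (0.33/0.070)^(1/0.67) = 4.7143^1.4925 ≈ 10.1175
c_gold = f(k_gold) − (n + g + δ)·k_gold = 2.1462 − 0.070×10.1175 ≈ 1.4380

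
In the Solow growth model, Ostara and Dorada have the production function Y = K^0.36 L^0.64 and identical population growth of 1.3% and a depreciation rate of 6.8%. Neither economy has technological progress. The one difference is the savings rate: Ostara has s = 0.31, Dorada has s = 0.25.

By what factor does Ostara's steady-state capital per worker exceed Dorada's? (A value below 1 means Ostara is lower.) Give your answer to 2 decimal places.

Steady-state k* = [s/(n + δ)]^(1/(1−α)), so the ratio is [ (s_O/(n + δ)_O) / (s_D/(n + δ)_D) ]^1.5625.
s_O/(n + δ)_O = 0.31/0.081 = 3.8272; s_D/(n + δ)_D = 0.25/0.081 = 3.0864.
Ratio = (3.8272/3.0864)^1.5625 = 1.2400^1.5625 ≈ 1.3995

k*_O / k*_D ≈ 1.40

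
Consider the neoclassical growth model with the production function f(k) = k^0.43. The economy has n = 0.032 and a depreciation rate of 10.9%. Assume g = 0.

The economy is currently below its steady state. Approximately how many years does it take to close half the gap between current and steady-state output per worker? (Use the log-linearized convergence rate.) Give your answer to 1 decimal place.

Near the steady state the convergence rate is λ = (1 − α)(n + δ).
λ = (1 − 0.43) × 0.141 = 0.57 × 0.141 = 0.08037
Half-life = ln 2 / λ = 0.6931 / 0.08037 ≈ 8.62 years

half-life ≈ 8.6 years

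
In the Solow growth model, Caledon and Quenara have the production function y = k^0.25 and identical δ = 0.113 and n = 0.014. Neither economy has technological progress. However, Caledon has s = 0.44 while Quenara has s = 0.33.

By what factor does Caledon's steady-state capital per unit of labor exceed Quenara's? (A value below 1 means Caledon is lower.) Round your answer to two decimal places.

Steady-state k* = [s/(n + δ)]^(1/(1−α)), so the ratio is [ (s_C/(n + δ)_C) / (s_Q/(n + δ)_Q) ]^1.3333.
s_C/(n + δ)_C = 0.44/0.127 = 3.4646; s_Q/(n + δ)_Q = 0.33/0.127 = 2.5984.
Ratio = (3.4646/2.5984)^1.3333 = 1.3334^1.3333 ≈ 1.4676

k*_C / k*_Q ≈ 1.47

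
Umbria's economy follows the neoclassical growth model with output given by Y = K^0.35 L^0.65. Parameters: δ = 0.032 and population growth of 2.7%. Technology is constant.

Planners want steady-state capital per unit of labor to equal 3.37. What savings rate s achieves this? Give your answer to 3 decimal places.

Steady state requires s·f(k) = (n + δ)·k, i.e. s·k^α = (n + δ)·k.
So s / (n + δ) = (k*)^(1−α) = 3.37^0.65 = 2.2027.
Therefore s = 2.2027 × (n + δ) = 2.2027 × 0.059 = 0.1300.

s ≈ 0.130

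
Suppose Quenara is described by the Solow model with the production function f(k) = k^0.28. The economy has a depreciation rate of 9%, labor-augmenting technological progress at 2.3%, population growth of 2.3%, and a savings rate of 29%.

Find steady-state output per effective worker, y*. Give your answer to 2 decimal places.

Steady state requires s·f(k) = (n + g + δ)·k, i.e. s·k^α = (n + g + δ)·k.
Dividing both sides by k: k^(1−α) = s / (n + g + δ).
k^0.72 = 0.29 / (0.023 + 0.023 + 0.090) = 0.29 / 0.136 = 2.1324
k* = 2.1324^(1/0.72) ≈ 2.8626
y* = (k*)^α = 2.8626^0.28 ≈ 1.3424

y* ≈ 1.34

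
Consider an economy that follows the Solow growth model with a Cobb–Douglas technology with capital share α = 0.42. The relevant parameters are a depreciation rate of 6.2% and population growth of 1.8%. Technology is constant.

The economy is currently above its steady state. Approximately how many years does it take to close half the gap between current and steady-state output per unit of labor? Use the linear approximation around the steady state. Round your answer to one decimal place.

half-life ≈ 14.9 years

Near the steady state the convergence rate is λ = (1 − α)(n + δ).
λ = (1 − 0.42) × 0.080 = 0.58 × 0.080 = 0.0464
Half-life = ln 2 / λ = 0.6931 / 0.0464 ≈ 14.94 years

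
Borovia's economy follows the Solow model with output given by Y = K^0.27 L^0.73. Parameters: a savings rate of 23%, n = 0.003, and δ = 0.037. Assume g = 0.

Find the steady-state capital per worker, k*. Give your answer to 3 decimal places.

Steady state requires s·f(k) = (n + δ)·k, i.e. s·k^α = (n + δ)·k.
Dividing both sides by k: k^(1−α) = s / (n + δ).
k^0.73 = 0.23 / (0.003 + 0.037) = 0.23 / 0.040 = 5.7500
k* = 5.7500^(1/0.73) ≈ 10.9810

k* = 10.981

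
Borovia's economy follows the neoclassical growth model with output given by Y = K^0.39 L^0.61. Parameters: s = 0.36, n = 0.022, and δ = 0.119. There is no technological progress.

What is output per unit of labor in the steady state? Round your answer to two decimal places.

y* ≈ 1.82

In steady state, investment equals break-even investment: s·k^α = (n + δ)·k.
Rearranging, k^(1−α) = s / (n + δ).
k^0.61 = 0.36 / (0.022 + 0.119) = 0.36 / 0.141 = 2.5532
k* = 2.5532^(1/0.61) ≈ 4.6489
y* = (k*)^α = 4.6489^0.39 ≈ 1.8208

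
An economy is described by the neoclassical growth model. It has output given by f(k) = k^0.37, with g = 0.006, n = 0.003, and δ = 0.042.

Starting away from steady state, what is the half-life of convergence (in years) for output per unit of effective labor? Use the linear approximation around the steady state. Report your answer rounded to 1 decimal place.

half-life ≈ 21.6 years

Near the steady state the convergence rate is λ = (1 − α)(n + g + δ).
λ = (1 − 0.37) × 0.051 = 0.63 × 0.051 = 0.03213
Half-life = ln 2 / λ = 0.6931 / 0.03213 ≈ 21.57 years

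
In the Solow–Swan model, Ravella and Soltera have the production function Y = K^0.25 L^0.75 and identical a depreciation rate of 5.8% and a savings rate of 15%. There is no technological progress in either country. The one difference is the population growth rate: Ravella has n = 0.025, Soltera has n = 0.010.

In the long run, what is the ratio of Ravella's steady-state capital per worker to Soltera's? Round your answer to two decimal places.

ratio ≈ 0.77

Steady-state k* = [s/(n + δ)]^(1/(1−α)), so the ratio is [ (s_R/(n + δ)_R) / (s_S/(n + δ)_S) ]^1.3333.
s_R/(n + δ)_R = 0.15/0.083 = 1.8072; s_S/(n + δ)_S = 0.15/0.068 = 2.2059.
Ratio = (1.8072/2.2059)^1.3333 = 0.8193^1.3333 ≈ 0.7666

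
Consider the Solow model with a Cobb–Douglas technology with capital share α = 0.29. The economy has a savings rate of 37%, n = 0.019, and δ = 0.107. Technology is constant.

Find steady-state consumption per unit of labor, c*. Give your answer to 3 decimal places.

Steady state requires s·f(k) = (n + δ)·k, i.e. s·k^α = (n + δ)·k.
Dividing both sides by k: k^(1−α) = s / (n + δ).
k^0.71 = 0.37 / (0.019 + 0.107) = 0.37 / 0.126 = 2.9365
k* = 2.9365^(1/0.71) ≈ 4.5595
y* = (k*)^α = 4.5595^0.29 ≈ 1.5527
c* = (1 − s)·y* = (1 − 0.37) × 1.5527 ≈ 0.9782

c* ≈ 0.978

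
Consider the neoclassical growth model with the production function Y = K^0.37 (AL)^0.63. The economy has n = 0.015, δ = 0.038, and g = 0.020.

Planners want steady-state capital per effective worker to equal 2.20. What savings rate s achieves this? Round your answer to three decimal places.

At the steady state, Δk = 0, so s·k^α = (n + g + δ)·k.
So s / (n + g + δ) = (k*)^(1−α) = 2.20^0.63 = 1.6433.
Therefore s = 1.6433 × (n + g + δ) = 1.6433 × 0.073 = 0.1200.

s ≈ 0.120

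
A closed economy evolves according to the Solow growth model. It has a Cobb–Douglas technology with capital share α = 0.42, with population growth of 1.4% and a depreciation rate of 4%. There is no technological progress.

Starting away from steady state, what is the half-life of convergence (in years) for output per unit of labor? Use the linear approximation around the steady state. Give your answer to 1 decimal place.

Near the steady state the convergence rate is λ = (1 − α)(n + δ).
λ = (1 − 0.42) × 0.054 = 0.58 × 0.054 = 0.03132
Half-life = ln 2 / λ = 0.6931 / 0.03132 ≈ 22.13 years

half-life ≈ 22.1 years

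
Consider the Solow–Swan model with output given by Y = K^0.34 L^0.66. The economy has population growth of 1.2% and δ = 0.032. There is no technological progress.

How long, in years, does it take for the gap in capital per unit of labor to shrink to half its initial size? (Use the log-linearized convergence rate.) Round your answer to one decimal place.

half-life ≈ 23.9 years

Near the steady state the convergence rate is λ = (1 − α)(n + δ).
λ = (1 − 0.34) × 0.044 = 0.66 × 0.044 = 0.02904
Half-life = ln 2 / λ = 0.6931 / 0.02904 ≈ 23.87 years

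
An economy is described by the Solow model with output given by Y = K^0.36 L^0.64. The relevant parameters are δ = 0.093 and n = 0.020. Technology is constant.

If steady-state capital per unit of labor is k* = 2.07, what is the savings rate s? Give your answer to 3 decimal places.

Steady state requires s·f(k) = (n + δ)·k, i.e. s·k^α = (n + δ)·k.
So s / (n + δ) = (k*)^(1−α) = 2.07^0.64 = 1.5930.
Therefore s = 1.5930 × (n + δ) = 1.5930 × 0.113 = 0.1800.

s ≈ 0.180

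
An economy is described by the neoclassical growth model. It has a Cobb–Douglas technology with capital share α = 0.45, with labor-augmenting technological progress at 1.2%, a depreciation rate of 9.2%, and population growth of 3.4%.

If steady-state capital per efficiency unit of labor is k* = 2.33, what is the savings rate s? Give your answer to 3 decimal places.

s ≈ 0.220

At the steady state, Δk = 0, so s·k^α = (n + g + δ)·k.
So s / (n + g + δ) = (k*)^(1−α) = 2.33^0.55 = 1.5924.
Therefore s = 1.5924 × (n + g + δ) = 1.5924 × 0.138 = 0.2198.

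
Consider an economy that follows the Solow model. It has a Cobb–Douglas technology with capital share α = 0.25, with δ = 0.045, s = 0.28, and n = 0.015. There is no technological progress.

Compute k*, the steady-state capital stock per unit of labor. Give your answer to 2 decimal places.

At the steady state, Δk = 0, so s·k^α = (n + δ)·k.
Dividing both sides by k: k^(1−α) = s / (n + δ).
k^0.75 = 0.28 / (0.015 + 0.045) = 0.28 / 0.060 = 4.6667
k* = 4.6667^(1/0.75) ≈ 7.7985

k* = 7.80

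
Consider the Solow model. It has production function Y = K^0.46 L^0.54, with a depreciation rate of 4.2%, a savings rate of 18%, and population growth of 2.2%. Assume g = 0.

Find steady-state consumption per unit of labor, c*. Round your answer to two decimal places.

At the steady state, Δk = 0, so s·k^α = (n + δ)·k.
Rearranging, k^(1−α) = s / (n + δ).
k^0.54 = 0.18 / (0.022 + 0.042) = 0.18 / 0.064 = 2.8125
k* = 2.8125^(1/0.54) ≈ 6.7866
y* = (k*)^α = 6.7866^0.46 ≈ 2.4130
c* = (1 − s)·y* = (1 − 0.18) × 2.4130 ≈ 1.9787

c* = 1.98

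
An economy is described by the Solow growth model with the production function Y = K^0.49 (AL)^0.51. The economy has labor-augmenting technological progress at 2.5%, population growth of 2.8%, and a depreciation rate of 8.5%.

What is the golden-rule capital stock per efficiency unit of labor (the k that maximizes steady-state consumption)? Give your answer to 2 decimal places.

k_gold ≈ 12.00

The golden rule sets f'(k) = n + g + δ, i.e. α·k^(α−1) = n + g + δ.
So k^(1−α) = α / (n + g + δ) = 0.49 / 0.138 = 3.5507.
k_gold = 3.5507^(1/0.51) ≈ 11.9963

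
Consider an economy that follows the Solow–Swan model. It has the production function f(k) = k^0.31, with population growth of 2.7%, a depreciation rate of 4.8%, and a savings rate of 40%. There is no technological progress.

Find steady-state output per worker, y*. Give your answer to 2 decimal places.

At the steady state, Δk = 0, so s·k^α = (n + δ)·k.
Rearranging, k^(1−α) = s / (n + δ).
k^0.69 = 0.40 / (0.027 + 0.048) = 0.40 / 0.075 = 5.3333
k* = 5.3333^(1/0.69) ≈ 11.3140
y* = (k*)^α = 11.3140^0.31 ≈ 2.1214

y* ≈ 2.12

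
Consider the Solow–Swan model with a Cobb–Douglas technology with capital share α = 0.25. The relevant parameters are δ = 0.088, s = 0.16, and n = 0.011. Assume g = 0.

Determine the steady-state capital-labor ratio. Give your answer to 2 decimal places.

In steady state, investment equals break-even investment: s·k^α = (n + δ)·k.
Rearranging, k^(1−α) = s / (n + δ).
k^0.75 = 0.16 / (0.011 + 0.088) = 0.16 / 0.099 = 1.6162
k* = 1.6162^(1/0.75) ≈ 1.8967

k* ≈ 1.90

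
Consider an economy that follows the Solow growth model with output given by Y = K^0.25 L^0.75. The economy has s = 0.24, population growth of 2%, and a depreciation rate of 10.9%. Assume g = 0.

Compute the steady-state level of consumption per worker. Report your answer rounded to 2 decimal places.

In steady state, investment equals break-even investment: s·k^α = (n + δ)·k.
Rearranging, k^(1−α) = s / (n + δ).
k^0.75 = 0.24 / (0.020 + 0.109) = 0.24 / 0.129 = 1.8605
k* = 1.8605^(1/0.75) ≈ 2.2883
y* = (k*)^α = 2.2883^0.25 ≈ 1.2299
c* = (1 − s)·y* = (1 − 0.24) × 1.2299 ≈ 0.9347

c* ≈ 0.93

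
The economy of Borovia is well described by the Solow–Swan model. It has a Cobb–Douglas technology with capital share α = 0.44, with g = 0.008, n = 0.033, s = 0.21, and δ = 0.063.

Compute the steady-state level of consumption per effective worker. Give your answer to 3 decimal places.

At the steady state, Δk = 0, so s·k^α = (n + g + δ)·k.
Dividing both sides by k: k^(1−α) = s / (n + g + δ).
k^0.56 = 0.21 / (0.033 + 0.008 + 0.063) = 0.21 / 0.104 = 2.0192
k* = 2.0192^(1/0.56) ≈ 3.5072
y* = (k*)^α = 3.5072^0.44 ≈ 1.7369
c* = (1 − s)·y* = (1 − 0.21) × 1.7369 ≈ 1.3722

c* ≈ 1.372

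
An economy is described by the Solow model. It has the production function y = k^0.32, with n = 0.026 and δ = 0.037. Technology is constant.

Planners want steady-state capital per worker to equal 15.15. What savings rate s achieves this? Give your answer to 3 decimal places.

s ≈ 0.400

In steady state, investment equals break-even investment: s·k^α = (n + δ)·k.
So s / (n + δ) = (k*)^(1−α) = 15.15^0.68 = 6.3486.
Therefore s = 6.3486 × (n + δ) = 6.3486 × 0.063 = 0.4000.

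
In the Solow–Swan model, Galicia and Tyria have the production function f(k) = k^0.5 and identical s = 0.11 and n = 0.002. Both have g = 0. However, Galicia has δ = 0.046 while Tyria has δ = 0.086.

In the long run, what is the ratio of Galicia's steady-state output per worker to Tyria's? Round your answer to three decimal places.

Steady-state y* = [s/(n + δ)]^(α/(1−α)), so the ratio is [ (s_G/(n + δ)_G) / (s_T/(n + δ)_T) ]^1.
s_G/(n + δ)_G = 0.11/0.048 = 2.2917; s_T/(n + δ)_T = 0.11/0.088 = 1.2500.
Ratio = (2.2917/1.2500)^1 = 1.8334^1 ≈ 1.8334

y*_G / y*_T ≈ 1.833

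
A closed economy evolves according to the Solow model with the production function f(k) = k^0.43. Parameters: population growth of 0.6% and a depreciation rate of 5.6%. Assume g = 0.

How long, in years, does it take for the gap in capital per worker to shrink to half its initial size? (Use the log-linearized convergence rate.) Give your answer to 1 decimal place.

about 19.6 years

Near the steady state the convergence rate is λ = (1 − α)(n + δ).
λ = (1 − 0.43) × 0.062 = 0.57 × 0.062 = 0.03534
Half-life = ln 2 / λ = 0.6931 / 0.03534 ≈ 19.61 years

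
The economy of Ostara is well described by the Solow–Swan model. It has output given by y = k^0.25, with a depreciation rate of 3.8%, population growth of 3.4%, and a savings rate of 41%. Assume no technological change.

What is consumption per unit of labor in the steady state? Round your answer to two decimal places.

c* = 1.05

Steady state requires s·f(k) = (n + δ)·k, i.e. s·k^α = (n + δ)·k.
Dividing both sides by k: k^(1−α) = s / (n + δ).
k^0.75 = 0.41 / (0.034 + 0.038) = 0.41 / 0.072 = 5.6944
k* = 5.6944^(1/0.75) ≈ 10.1687
y* = (k*)^α = 10.1687^0.25 ≈ 1.7857
c* = (1 − s)·y* = (1 − 0.41) × 1.7857 ≈ 1.0536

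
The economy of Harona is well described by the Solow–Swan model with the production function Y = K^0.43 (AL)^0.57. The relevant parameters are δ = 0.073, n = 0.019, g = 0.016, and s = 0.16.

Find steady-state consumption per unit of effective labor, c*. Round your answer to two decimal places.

c* = 1.13

In steady state, investment equals break-even investment: s·k^α = (n + g + δ)·k.
Rearranging, k^(1−α) = s / (n + g + δ).
k^0.57 = 0.16 / (0.019 + 0.016 + 0.073) = 0.16 / 0.108 = 1.4815
k* = 1.4815^(1/0.57) ≈ 1.9929
y* = (k*)^α = 1.9929^0.43 ≈ 1.3452
c* = (1 − s)·y* = (1 − 0.16) × 1.3452 ≈ 1.1300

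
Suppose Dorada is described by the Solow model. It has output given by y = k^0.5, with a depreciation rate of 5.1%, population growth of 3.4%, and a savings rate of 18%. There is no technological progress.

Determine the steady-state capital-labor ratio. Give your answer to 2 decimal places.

At the steady state, Δk = 0, so s·k^α = (n + δ)·k.
Dividing both sides by k: k^(1−α) = s / (n + δ).
k^0.5 = 0.18 / (0.034 + 0.051) = 0.18 / 0.085 = 2.1176
k* = 2.1176^(1/0.5) ≈ 4.4842

k* = 4.48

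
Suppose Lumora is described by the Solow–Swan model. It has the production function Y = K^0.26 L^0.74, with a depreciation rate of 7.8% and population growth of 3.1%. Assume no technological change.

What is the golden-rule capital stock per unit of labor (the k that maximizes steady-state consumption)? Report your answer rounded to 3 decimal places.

k_gold ≈ 3.237

The golden rule sets f'(k) = n + δ, i.e. α·k^(α−1) = n + δ.
So k^(1−α) = α / (n + δ) = 0.26 / 0.109 = 2.3853.
k_gold = 2.3853^(1/0.74) ≈ 3.2374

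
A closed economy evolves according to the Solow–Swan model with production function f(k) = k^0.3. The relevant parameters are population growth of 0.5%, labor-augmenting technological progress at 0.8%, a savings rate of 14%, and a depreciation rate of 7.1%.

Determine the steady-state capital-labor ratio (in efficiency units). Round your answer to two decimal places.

At the steady state, Δk = 0, so s·k^α = (n + g + δ)·k.
Rearranging, k^(1−α) = s / (n + g + δ).
k^0.7 = 0.14 / (0.005 + 0.008 + 0.071) = 0.14 / 0.084 = 1.6667
k* = 1.6667^(1/0.7) ≈ 2.0746

k* = 2.07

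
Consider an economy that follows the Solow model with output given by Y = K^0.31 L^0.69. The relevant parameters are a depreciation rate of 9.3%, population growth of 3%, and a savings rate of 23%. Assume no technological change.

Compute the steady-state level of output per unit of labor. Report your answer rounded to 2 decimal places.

y* = 1.32

In steady state, investment equals break-even investment: s·k^α = (n + δ)·k.
Rearranging, k^(1−α) = s / (n + δ).
k^0.69 = 0.23 / (0.030 + 0.093) = 0.23 / 0.123 = 1.8699
k* = 1.8699^(1/0.69) ≈ 2.4771
y* = (k*)^α = 2.4771^0.31 ≈ 1.3247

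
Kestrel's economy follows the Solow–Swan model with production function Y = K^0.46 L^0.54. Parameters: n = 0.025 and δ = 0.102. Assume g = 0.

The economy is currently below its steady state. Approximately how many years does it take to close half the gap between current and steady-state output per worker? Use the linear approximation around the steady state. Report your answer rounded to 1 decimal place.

t_½ ≈ 10.1 years

Near the steady state the convergence rate is λ = (1 − α)(n + δ).
λ = (1 − 0.46) × 0.127 = 0.54 × 0.127 = 0.06858
Half-life = ln 2 / λ = 0.6931 / 0.06858 ≈ 10.11 years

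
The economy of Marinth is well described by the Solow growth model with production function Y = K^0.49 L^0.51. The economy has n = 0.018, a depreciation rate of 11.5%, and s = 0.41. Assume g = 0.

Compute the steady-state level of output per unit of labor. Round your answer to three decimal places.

y* = 2.950

Steady state requires s·f(k) = (n + δ)·k, i.e. s·k^α = (n + δ)·k.
Dividing both sides by k: k^(1−α) = s / (n + δ).
k^0.51 = 0.41 / (0.018 + 0.115) = 0.41 / 0.133 = 3.0827
k* = 3.0827^(1/0.51) ≈ 9.0926
y* = (k*)^α = 9.0926^0.49 ≈ 2.9496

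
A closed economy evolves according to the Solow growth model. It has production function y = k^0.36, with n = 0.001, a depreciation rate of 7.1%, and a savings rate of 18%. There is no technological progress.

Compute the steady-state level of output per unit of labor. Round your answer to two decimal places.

y* = 1.67

In steady state, investment equals break-even investment: s·k^α = (n + δ)·k.
Rearranging, k^(1−α) = s / (n + δ).
k^0.64 = 0.18 / (0.001 + 0.071) = 0.18 / 0.072 = 2.5000
k* = 2.5000^(1/0.64) ≈ 4.1858
y* = (k*)^α = 4.1858^0.36 ≈ 1.6743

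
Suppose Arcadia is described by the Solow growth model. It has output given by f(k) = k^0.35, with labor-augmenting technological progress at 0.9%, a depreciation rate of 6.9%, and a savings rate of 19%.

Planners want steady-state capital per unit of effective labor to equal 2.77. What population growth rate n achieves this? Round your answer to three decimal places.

n ≈ 0.020

At the steady state, Δk = 0, so s·k^α = (n + g + δ)·k.
So s / (n + g + δ) = (k*)^(1−α) = 2.77^0.65 = 1.9392.
Therefore n + g + δ = s / 1.9392 = 0.19 / 1.9392 = 0.0980, so n = 0.0980 − 0.078 = 0.0200.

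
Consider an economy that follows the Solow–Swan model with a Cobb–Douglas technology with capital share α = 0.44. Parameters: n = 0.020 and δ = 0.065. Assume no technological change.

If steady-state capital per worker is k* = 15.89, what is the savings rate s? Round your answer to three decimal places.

In steady state, investment equals break-even investment: s·k^α = (n + δ)·k.
So s / (n + δ) = (k*)^(1−α) = 15.89^0.56 = 4.7058.
Therefore s = 4.7058 × (n + δ) = 4.7058 × 0.085 = 0.4000.

s ≈ 0.400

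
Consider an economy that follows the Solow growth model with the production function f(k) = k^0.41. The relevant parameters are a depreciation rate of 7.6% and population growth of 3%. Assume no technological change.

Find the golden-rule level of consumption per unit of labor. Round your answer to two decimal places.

At the golden rule, f'(k) = n + δ, so α·k^(α−1) = n + δ and k_gold = (α/(n + δ))^(1/(1−α)).
k_gold = (0.41/0.106)^(1/0.59) = 3.8679^1.6949 ≈ 9.9017
c_gold = f(k_gold) − (n + δ)·k_gold = 2.5600 − 0.106×9.9017 ≈ 1.5104

c_gold ≈ 1.51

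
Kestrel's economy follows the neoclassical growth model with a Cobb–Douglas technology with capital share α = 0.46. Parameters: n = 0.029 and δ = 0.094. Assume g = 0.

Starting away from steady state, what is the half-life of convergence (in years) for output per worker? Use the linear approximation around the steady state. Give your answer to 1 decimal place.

Near the steady state the convergence rate is λ = (1 − α)(n + δ).
λ = (1 − 0.46) × 0.123 = 0.54 × 0.123 = 0.06642
Half-life = ln 2 / λ = 0.6931 / 0.06642 ≈ 10.44 years

half-life ≈ 10.4 years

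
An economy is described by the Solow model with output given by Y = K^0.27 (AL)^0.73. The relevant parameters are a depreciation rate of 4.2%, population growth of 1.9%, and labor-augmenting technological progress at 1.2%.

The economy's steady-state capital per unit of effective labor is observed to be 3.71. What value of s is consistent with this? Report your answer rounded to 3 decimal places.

s ≈ 0.190

At the steady state, Δk = 0, so s·k^α = (n + g + δ)·k.
So s / (n + g + δ) = (k*)^(1−α) = 3.71^0.73 = 2.6040.
Therefore s = 2.6040 × (n + g + δ) = 2.6040 × 0.073 = 0.1901.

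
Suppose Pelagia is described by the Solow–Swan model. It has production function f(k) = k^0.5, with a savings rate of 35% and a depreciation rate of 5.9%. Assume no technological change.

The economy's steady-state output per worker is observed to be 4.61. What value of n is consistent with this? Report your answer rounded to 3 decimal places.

In steady state, investment equals break-even investment: s·k^α = (n + δ)·k.
Since y* = [s/(n + δ)]^(α/(1−α)), we have s/(n + δ) = (y*)^((1−α)/α) = 4.61^1 = 4.6100.
Therefore n + δ = s / 4.6100 = 0.35 / 4.6100 = 0.0759, so n = 0.0759 − 0.059 = 0.0169.

n ≈ 0.017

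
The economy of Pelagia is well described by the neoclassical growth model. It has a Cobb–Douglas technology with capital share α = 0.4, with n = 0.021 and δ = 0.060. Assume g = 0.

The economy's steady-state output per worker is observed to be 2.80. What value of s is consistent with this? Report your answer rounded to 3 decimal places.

Steady state requires s·f(k) = (n + δ)·k, i.e. s·k^α = (n + δ)·k.
Since y* = [s/(n + δ)]^(α/(1−α)), we have s/(n + δ) = (y*)^((1−α)/α) = 2.80^1.5 = 4.6853.
Therefore s = 4.6853 × (n + δ) = 4.6853 × 0.081 = 0.3795.

s ≈ 0.380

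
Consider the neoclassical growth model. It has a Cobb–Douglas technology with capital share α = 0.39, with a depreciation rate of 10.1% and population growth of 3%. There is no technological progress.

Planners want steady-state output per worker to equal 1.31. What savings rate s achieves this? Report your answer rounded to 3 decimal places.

s ≈ 0.200

At the steady state, Δk = 0, so s·k^α = (n + δ)·k.
Since y* = [s/(n + δ)]^(α/(1−α)), we have s/(n + δ) = (y*)^((1−α)/α) = 1.31^1.5641 = 1.5255.
Therefore s = 1.5255 × (n + δ) = 1.5255 × 0.131 = 0.1998.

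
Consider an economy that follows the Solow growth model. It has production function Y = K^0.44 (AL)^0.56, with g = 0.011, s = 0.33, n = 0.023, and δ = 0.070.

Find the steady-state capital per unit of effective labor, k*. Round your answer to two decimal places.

Steady state requires s·f(k) = (n + g + δ)·k, i.e. s·k^α = (n + g + δ)·k.
Rearranging, k^(1−α) = s / (n + g + δ).
k^0.56 = 0.33 / (0.023 + 0.011 + 0.070) = 0.33 / 0.104 = 3.1731
k* = 3.1731^(1/0.56) ≈ 7.8615

k* ≈ 7.86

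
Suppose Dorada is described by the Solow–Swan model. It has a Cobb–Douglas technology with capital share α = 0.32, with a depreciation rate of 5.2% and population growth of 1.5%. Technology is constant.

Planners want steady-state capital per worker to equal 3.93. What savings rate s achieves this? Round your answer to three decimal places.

s ≈ 0.170

In steady state, investment equals break-even investment: s·k^α = (n + δ)·k.
So s / (n + δ) = (k*)^(1−α) = 3.93^0.68 = 2.5362.
Therefore s = 2.5362 × (n + δ) = 2.5362 × 0.067 = 0.1699.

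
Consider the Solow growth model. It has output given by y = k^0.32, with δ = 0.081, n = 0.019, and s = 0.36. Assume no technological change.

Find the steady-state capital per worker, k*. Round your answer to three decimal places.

At the steady state, Δk = 0, so s·k^α = (n + δ)·k.
Dividing both sides by k: k^(1−α) = s / (n + δ).
k^0.68 = 0.36 / (0.019 + 0.081) = 0.36 / 0.100 = 3.6000
k* = 3.6000^(1/0.68) ≈ 6.5780

k* = 6.578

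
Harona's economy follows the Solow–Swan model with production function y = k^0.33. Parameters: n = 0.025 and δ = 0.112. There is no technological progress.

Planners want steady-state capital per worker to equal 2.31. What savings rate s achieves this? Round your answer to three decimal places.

s ≈ 0.240

At the steady state, Δk = 0, so s·k^α = (n + δ)·k.
So s / (n + δ) = (k*)^(1−α) = 2.31^0.67 = 1.7523.
Therefore s = 1.7523 × (n + δ) = 1.7523 × 0.137 = 0.2401.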